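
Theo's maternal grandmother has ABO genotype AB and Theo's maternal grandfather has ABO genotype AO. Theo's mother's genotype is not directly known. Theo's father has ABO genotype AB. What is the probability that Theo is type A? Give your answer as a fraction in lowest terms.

3/8

Theo's mother's ABO genotype from AB × AO: 1/4 AA, 1/4 AB, 1/4 AO, 1/4 BO.
Crossing each possibility with the father AB and summing P(type A): 1/4·1/2 + 1/4·1/4 + 1/4·1/2 + 1/4·1/4 = 3/8.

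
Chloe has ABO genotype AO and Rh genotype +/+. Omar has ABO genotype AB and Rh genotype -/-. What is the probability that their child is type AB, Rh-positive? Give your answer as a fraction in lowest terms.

1/4

ABO cross AO × AB → offspring phenotypes: 1/2 A, 1/4 B, 1/4 AB.
Rh cross +/+ × -/- → 1 Rh+.
Independent loci: P(type AB, Rh-positive) = 1/4 × 1 = 1/4.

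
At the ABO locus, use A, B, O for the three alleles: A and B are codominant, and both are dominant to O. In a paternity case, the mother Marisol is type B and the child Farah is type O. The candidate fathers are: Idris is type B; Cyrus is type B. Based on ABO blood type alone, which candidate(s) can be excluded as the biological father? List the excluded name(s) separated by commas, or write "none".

none

A candidate is excluded only if no genotype consistent with his phenotype could produce a type O child with a type B mother.
Every candidate has at least one consistent genotype combination, so none can be excluded.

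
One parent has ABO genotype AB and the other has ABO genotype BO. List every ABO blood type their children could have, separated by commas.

Gametes from AB × BO give offspring ABO genotypes AB, AO, BB, BO, i.e. phenotypes A, B, AB.

A, B, AB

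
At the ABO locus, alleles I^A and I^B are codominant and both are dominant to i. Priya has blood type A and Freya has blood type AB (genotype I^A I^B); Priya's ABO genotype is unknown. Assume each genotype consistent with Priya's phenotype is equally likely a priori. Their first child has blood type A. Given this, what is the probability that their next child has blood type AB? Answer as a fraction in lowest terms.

Possible genotypes: Priya ∈ {I^A I^A, I^A i}; Freya ∈ {I^A I^B}.
Weight each parental genotype pair by prior × P(type-A child):
  I^A I^A × I^A I^B: posterior weight 1/2; P(next child type AB) = 1/2.
  I^A i × I^A I^B: posterior weight 1/2; P(next child type AB) = 1/4.
Weighted sum = 3/8.

3/8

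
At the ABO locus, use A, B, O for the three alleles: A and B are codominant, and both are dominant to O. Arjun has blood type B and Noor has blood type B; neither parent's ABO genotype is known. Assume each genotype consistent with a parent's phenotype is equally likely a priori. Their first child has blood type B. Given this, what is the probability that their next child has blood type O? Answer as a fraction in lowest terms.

1/20

Possible genotypes: Arjun ∈ {BB, BO}; Noor ∈ {BB, BO}.
Weight each parental genotype pair by prior × P(type-B child):
  BB × BB: posterior weight 4/15; P(next child type O) = 0.
  BB × BO: posterior weight 4/15; P(next child type O) = 0.
  BO × BB: posterior weight 4/15; P(next child type O) = 0.
  BO × BO: posterior weight 1/5; P(next child type O) = 1/4.
Weighted sum = 1/20.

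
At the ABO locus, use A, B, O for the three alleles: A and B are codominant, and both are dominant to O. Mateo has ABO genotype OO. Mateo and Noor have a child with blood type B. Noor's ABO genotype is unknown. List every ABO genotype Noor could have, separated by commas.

For each candidate genotype of Noor, check whether crossing it with OO can produce every observed child phenotype.
  AA → possible child types {A} ✗
  AB → possible child types {A, B} ✓
  AO → possible child types {O, A} ✗
  BB → possible child types {B} ✓
  BO → possible child types {O, B} ✓
  OO → possible child types {O} ✗

AB, BB, BO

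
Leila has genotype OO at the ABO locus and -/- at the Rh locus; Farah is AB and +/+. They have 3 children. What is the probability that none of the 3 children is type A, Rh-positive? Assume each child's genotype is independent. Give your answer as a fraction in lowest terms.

1/8

ABO cross OO × AB → 1/2 A, 1/2 B.
Rh cross -/- × +/+ → 1 Rh+; so P(type A, Rh-positive) = 1/2 × 1 = 1/2 per child.
P(not type A, Rh-positive) = 1/2 for one child; (1/2)^3 = 1/8.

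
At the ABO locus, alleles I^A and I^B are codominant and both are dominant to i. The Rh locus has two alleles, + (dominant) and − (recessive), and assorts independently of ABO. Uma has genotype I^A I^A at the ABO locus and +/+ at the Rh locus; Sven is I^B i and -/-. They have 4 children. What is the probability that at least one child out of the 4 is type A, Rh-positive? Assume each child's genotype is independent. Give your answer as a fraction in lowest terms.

ABO cross I^A I^A × I^B i → 1/2 A, 1/2 AB.
Rh cross +/+ × -/- → 1 Rh+; so P(type A, Rh-positive) = 1/2 × 1 = 1/2 per child.
P(none) = (1/2)^4 = 1/16; P(at least one) = 1 − 1/16 = 15/16.

15/16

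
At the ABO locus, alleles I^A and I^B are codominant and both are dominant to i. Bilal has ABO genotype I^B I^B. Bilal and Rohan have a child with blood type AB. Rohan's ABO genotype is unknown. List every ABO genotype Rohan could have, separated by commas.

I^A I^A, I^A I^B, I^A i

For each candidate genotype of Rohan, check whether crossing it with I^B I^B can produce every observed child phenotype.
  I^A I^A → possible child types {AB} ✓
  I^A I^B → possible child types {B, AB} ✓
  I^A i → possible child types {B, AB} ✓
  I^B I^B → possible child types {B} ✗
  I^B i → possible child types {B} ✗
  i i → possible child types {B} ✗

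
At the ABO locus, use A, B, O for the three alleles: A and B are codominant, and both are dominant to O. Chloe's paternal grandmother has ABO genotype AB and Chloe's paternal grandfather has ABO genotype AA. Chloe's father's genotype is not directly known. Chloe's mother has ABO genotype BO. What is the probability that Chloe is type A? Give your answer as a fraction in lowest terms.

Chloe's father's ABO genotype from AB × AA: 1/2 AA, 1/2 AB.
Crossing each possibility with the mother BO and summing P(type A): 1/2·1/2 + 1/2·1/4 = 3/8.

3/8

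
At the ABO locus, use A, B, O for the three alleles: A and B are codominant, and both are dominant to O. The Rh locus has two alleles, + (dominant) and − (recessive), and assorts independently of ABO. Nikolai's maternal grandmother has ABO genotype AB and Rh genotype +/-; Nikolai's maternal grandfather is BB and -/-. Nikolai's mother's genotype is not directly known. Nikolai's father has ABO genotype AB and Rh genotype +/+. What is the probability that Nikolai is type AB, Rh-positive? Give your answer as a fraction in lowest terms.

Nikolai's mother's ABO genotype from AB × BB: 1/2 AB, 1/2 BB.
Crossing each possibility with the father AB and summing P(type AB): 1/2·1/2 + 1/2·1/2 = 1/2.
Similarly for Rh via the mother's Rh distribution: P(Rh+) = 1.
Independent loci: 1/2 × 1 = 1/2.

1/2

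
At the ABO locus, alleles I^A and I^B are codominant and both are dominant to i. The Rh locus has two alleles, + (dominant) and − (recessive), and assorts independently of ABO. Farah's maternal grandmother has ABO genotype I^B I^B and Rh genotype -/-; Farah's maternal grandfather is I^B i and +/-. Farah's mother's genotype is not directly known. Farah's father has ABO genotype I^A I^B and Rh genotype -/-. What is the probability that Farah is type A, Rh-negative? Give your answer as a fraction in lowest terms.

3/32

Farah's mother's ABO genotype from I^B I^B × I^B i: 1/2 I^B I^B, 1/2 I^B i.
Crossing each possibility with the father I^A I^B and summing P(type A): 1/2·0 + 1/2·1/4 = 1/8.
Similarly for Rh via the mother's Rh distribution: P(Rh-) = 3/4.
Independent loci: 1/8 × 3/4 = 3/32.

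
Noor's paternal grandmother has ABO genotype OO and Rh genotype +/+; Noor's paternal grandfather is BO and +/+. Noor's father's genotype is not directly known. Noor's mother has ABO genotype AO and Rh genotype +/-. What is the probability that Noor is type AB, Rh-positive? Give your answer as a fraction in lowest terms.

1/8

Noor's father's ABO genotype from OO × BO: 1/2 BO, 1/2 OO.
Crossing each possibility with the mother AO and summing P(type AB): 1/2·1/4 + 1/2·0 = 1/8.
Similarly for Rh via the father's Rh distribution: P(Rh+) = 1.
Independent loci: 1/8 × 1 = 1/8.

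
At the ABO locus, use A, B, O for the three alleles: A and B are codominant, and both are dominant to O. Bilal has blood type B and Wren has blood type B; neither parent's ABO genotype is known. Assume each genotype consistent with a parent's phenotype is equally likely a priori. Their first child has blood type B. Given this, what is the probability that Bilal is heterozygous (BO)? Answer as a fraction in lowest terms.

Possible genotypes: Bilal ∈ {BB, BO}; Wren ∈ {BB, BO}.
Weight each parental genotype pair by prior × P(type-B child):
  BB × BB: posterior weight 4/15.
  BB × BO: posterior weight 4/15.
  BO × BB: posterior weight 4/15.
  BO × BO: posterior weight 1/5.
Sum the posterior weight over pairs where Bilal is BO: 7/15.

7/15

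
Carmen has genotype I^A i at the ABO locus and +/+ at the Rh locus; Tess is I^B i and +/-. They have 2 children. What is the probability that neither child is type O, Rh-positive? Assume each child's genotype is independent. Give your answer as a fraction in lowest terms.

ABO cross I^A i × I^B i → 1/4 O, 1/4 A, 1/4 B, 1/4 AB.
Rh cross +/+ × +/- → 1 Rh+; so P(type O, Rh-positive) = 1/4 × 1 = 1/4 per child.
P(not type O, Rh-positive) = 3/4 for one child; (3/4)^2 = 9/16.

9/16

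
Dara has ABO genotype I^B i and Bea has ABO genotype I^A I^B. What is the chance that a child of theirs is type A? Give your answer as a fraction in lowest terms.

1/4

ABO cross I^B i × I^A I^B → offspring phenotypes: 1/4 A, 1/2 B, 1/4 AB.
So P(type A) = 1/4.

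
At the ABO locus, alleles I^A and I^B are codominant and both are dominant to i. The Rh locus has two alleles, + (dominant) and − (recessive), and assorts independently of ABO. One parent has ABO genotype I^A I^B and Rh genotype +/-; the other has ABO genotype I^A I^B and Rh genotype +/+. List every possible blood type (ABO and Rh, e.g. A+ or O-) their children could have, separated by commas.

Gametes from I^A I^B × I^A I^B give offspring ABO genotypes I^A I^A, I^A I^B, I^B I^B, i.e. phenotypes A, B, AB.
Rh cross +/- × +/+ → phenotypes Rh+.
Combining independently: A+, B+, AB+.

A+, B+, AB+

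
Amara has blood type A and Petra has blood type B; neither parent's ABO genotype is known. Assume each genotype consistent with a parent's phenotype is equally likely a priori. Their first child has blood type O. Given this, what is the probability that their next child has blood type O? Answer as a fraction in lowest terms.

Possible genotypes: Amara ∈ {AA, AO}; Petra ∈ {BB, BO}.
Weight each parental genotype pair by prior × P(type-O child):
  AO × BO: posterior weight 1; P(next child type O) = 1/4.
Weighted sum = 1/4.

1/4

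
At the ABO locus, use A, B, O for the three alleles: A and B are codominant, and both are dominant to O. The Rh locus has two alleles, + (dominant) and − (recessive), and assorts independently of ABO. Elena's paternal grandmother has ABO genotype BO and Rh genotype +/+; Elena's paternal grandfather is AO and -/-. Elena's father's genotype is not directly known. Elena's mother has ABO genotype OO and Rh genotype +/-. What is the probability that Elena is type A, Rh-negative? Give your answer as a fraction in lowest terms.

Elena's father's ABO genotype from BO × AO: 1/4 AB, 1/4 AO, 1/4 BO, 1/4 OO.
Crossing each possibility with the mother OO and summing P(type A): 1/4·1/2 + 1/4·1/2 + 1/4·0 + 1/4·0 = 1/4.
Similarly for Rh via the father's Rh distribution: P(Rh-) = 1/4.
Independent loci: 1/4 × 1/4 = 1/16.

1/16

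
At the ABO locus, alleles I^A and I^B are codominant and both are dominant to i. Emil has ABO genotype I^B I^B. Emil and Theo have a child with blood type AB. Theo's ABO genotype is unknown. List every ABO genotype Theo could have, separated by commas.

I^A I^A, I^A I^B, I^A i

For each candidate genotype of Theo, check whether crossing it with I^B I^B can produce every observed child phenotype.
  I^A I^A → possible child types {AB} ✓
  I^A I^B → possible child types {B, AB} ✓
  I^A i → possible child types {B, AB} ✓
  I^B I^B → possible child types {B} ✗
  I^B i → possible child types {B} ✗
  i i → possible child types {B} ✗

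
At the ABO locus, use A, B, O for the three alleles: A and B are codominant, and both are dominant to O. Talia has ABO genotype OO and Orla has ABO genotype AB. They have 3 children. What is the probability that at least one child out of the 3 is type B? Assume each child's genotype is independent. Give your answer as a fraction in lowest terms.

7/8

ABO cross OO × AB → 1/2 A, 1/2 B.
So P(type B) = 1/2 per child.
P(none) = (1/2)^3 = 1/8; P(at least one) = 1 − 1/8 = 7/8.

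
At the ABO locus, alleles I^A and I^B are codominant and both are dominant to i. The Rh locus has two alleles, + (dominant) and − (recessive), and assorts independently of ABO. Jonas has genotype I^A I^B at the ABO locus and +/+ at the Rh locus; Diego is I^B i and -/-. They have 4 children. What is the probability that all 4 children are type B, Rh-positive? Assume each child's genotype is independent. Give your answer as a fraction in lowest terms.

ABO cross I^A I^B × I^B i → 1/4 A, 1/2 B, 1/4 AB.
Rh cross +/+ × -/- → 1 Rh+; so P(type B, Rh-positive) = 1/2 × 1 = 1/2 per child.
All 4 independent: (1/2)^4 = 1/16.

1/16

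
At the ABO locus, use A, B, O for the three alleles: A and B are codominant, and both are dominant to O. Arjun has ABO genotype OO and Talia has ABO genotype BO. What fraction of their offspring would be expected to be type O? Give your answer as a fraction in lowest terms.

ABO cross OO × BO → offspring phenotypes: 1/2 O, 1/2 B.
So P(type O) = 1/2.

1/2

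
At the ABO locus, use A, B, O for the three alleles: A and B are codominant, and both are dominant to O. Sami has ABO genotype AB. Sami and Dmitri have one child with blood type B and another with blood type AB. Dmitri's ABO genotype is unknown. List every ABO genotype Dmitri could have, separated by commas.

AB, AO, BB, BO

For each candidate genotype of Dmitri, check whether crossing it with AB can produce every observed child phenotype.
  AA → possible child types {A, AB} ✗
  AB → possible child types {A, B, AB} ✓
  AO → possible child types {A, B, AB} ✓
  BB → possible child types {B, AB} ✓
  BO → possible child types {A, B, AB} ✓
  OO → possible child types {A, B} ✗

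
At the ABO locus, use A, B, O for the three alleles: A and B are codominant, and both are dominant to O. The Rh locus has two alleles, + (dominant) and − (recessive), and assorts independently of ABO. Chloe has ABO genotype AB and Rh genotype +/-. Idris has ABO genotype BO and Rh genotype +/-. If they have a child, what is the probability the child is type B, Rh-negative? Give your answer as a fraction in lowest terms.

1/8

ABO cross AB × BO → offspring phenotypes: 1/4 A, 1/2 B, 1/4 AB.
Rh cross +/- × +/- → 3/4 Rh+, 1/4 Rh-.
Independent loci: P(type B, Rh-negative) = 1/2 × 1/4 = 1/8.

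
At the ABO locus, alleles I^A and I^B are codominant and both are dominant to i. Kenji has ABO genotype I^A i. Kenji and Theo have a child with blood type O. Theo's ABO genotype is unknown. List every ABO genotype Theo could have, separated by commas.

For each candidate genotype of Theo, check whether crossing it with I^A i can produce every observed child phenotype.
  I^A I^A → possible child types {A} ✗
  I^A I^B → possible child types {A, B, AB} ✗
  I^A i → possible child types {O, A} ✓
  I^B I^B → possible child types {B, AB} ✗
  I^B i → possible child types {O, A, B, AB} ✓
  i i → possible child types {O, A} ✓

I^A i, I^B i, i i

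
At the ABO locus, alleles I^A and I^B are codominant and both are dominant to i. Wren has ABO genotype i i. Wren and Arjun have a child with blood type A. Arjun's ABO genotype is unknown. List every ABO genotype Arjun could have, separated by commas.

I^A I^A, I^A I^B, I^A i

For each candidate genotype of Arjun, check whether crossing it with i i can produce every observed child phenotype.
  I^A I^A → possible child types {A} ✓
  I^A I^B → possible child types {A, B} ✓
  I^A i → possible child types {O, A} ✓
  I^B I^B → possible child types {B} ✗
  I^B i → possible child types {O, B} ✗
  i i → possible child types {O} ✗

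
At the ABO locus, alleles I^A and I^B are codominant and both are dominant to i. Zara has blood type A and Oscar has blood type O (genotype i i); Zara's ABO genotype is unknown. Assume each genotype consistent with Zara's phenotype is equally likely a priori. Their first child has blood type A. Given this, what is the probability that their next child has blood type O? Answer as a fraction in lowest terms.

Possible genotypes: Zara ∈ {I^A I^A, I^A i}; Oscar ∈ {i i}.
Weight each parental genotype pair by prior × P(type-A child):
  I^A I^A × i i: posterior weight 2/3; P(next child type O) = 0.
  I^A i × i i: posterior weight 1/3; P(next child type O) = 1/2.
Weighted sum = 1/6.

1/6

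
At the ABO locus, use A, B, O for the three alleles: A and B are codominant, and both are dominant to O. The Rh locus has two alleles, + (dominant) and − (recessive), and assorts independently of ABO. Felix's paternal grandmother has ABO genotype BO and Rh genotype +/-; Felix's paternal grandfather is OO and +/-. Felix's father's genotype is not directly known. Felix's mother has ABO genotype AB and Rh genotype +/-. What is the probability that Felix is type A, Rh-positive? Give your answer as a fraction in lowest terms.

Felix's father's ABO genotype from BO × OO: 1/2 BO, 1/2 OO.
Crossing each possibility with the mother AB and summing P(type A): 1/2·1/4 + 1/2·1/2 = 3/8.
Similarly for Rh via the father's Rh distribution: P(Rh+) = 3/4.
Independent loci: 3/8 × 3/4 = 9/32.

9/32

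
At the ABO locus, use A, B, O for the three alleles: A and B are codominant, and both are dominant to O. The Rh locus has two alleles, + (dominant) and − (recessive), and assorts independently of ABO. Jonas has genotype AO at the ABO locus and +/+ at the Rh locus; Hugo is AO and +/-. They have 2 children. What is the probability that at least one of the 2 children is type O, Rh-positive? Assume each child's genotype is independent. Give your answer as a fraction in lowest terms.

ABO cross AO × AO → 1/4 O, 3/4 A.
Rh cross +/+ × +/- → 1 Rh+; so P(type O, Rh-positive) = 1/4 × 1 = 1/4 per child.
P(none) = (3/4)^2 = 9/16; P(at least one) = 1 − 9/16 = 7/16.

7/16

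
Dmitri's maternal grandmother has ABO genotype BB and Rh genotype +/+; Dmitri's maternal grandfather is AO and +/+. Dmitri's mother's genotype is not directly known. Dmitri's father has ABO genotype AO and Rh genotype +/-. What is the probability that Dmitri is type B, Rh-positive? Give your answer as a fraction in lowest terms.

Dmitri's mother's ABO genotype from BB × AO: 1/2 AB, 1/2 BO.
Crossing each possibility with the father AO and summing P(type B): 1/2·1/4 + 1/2·1/4 = 1/4.
Similarly for Rh via the mother's Rh distribution: P(Rh+) = 1.
Independent loci: 1/4 × 1 = 1/4.

1/4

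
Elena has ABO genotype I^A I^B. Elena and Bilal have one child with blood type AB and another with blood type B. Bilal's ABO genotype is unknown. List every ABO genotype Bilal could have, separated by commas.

For each candidate genotype of Bilal, check whether crossing it with I^A I^B can produce every observed child phenotype.
  I^A I^A → possible child types {A, AB} ✗
  I^A I^B → possible child types {A, B, AB} ✓
  I^A i → possible child types {A, B, AB} ✓
  I^B I^B → possible child types {B, AB} ✓
  I^B i → possible child types {A, B, AB} ✓
  i i → possible child types {A, B} ✗

I^A I^B, I^A i, I^B I^B, I^B i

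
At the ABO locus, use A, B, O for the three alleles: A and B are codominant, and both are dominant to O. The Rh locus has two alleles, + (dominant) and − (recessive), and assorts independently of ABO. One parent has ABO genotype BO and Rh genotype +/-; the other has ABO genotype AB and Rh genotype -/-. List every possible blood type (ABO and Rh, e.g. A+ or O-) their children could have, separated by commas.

A+, A-, B+, B-, AB+, AB-

Gametes from BO × AB give offspring ABO genotypes AB, AO, BB, BO, i.e. phenotypes A, B, AB.
Rh cross +/- × -/- → phenotypes Rh+, Rh-.
Combining independently: A+, A-, B+, B-, AB+, AB-.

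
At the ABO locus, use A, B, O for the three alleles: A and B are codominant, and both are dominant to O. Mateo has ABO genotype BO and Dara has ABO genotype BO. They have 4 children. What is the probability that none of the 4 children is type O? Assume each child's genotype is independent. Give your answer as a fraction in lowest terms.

81/256

ABO cross BO × BO → 1/4 O, 3/4 B.
So P(type O) = 1/4 per child.
P(not type O) = 3/4 for one child; (3/4)^4 = 81/256.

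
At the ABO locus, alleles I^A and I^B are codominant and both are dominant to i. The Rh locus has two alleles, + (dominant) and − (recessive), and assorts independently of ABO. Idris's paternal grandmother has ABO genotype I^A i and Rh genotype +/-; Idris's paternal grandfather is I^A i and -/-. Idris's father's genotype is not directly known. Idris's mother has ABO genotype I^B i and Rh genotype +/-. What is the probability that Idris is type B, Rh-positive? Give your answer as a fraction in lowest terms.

Idris's father's ABO genotype from I^A i × I^A i: 1/4 I^A I^A, 1/2 I^A i, 1/4 i i.
Crossing each possibility with the mother I^B i and summing P(type B): 1/4·0 + 1/2·1/4 + 1/4·1/2 = 1/4.
Similarly for Rh via the father's Rh distribution: P(Rh+) = 5/8.
Independent loci: 1/4 × 5/8 = 5/32.

5/32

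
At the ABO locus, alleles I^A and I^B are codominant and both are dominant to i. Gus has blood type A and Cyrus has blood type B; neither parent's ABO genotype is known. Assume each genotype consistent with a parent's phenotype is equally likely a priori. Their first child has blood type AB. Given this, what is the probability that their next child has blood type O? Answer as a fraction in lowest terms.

1/36

Possible genotypes: Gus ∈ {I^A I^A, I^A i}; Cyrus ∈ {I^B I^B, I^B i}.
Weight each parental genotype pair by prior × P(type-AB child):
  I^A I^A × I^B I^B: posterior weight 4/9; P(next child type O) = 0.
  I^A I^A × I^B i: posterior weight 2/9; P(next child type O) = 0.
  I^A i × I^B I^B: posterior weight 2/9; P(next child type O) = 0.
  I^A i × I^B i: posterior weight 1/9; P(next child type O) = 1/4.
Weighted sum = 1/36.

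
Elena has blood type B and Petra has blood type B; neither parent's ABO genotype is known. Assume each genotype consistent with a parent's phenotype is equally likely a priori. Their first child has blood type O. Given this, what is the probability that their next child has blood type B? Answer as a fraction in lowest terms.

3/4

Possible genotypes: Elena ∈ {I^B I^B, I^B i}; Petra ∈ {I^B I^B, I^B i}.
Weight each parental genotype pair by prior × P(type-O child):
  I^B i × I^B i: posterior weight 1; P(next child type B) = 3/4.
Weighted sum = 3/4.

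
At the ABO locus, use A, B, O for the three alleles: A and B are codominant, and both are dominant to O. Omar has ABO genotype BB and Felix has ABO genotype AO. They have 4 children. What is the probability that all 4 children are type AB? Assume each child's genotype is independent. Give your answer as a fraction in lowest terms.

ABO cross BB × AO → 1/2 B, 1/2 AB.
So P(type AB) = 1/2 per child.
All 4 independent: (1/2)^4 = 1/16.

1/16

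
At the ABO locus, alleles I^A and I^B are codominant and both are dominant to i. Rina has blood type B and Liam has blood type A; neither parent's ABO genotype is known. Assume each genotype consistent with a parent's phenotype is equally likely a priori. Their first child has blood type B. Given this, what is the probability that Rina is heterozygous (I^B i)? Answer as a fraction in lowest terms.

Possible genotypes: Rina ∈ {I^B I^B, I^B i}; Liam ∈ {I^A I^A, I^A i}.
Weight each parental genotype pair by prior × P(type-B child):
  I^B I^B × I^A i: posterior weight 2/3.
  I^B i × I^A i: posterior weight 1/3.
Sum the posterior weight over pairs where Rina is I^B i: 1/3.

1/3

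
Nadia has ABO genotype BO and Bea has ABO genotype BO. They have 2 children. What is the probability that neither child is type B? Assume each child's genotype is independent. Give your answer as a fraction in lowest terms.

ABO cross BO × BO → 1/4 O, 3/4 B.
So P(type B) = 3/4 per child.
P(not type B) = 1/4 for one child; (1/4)^2 = 1/16.

1/16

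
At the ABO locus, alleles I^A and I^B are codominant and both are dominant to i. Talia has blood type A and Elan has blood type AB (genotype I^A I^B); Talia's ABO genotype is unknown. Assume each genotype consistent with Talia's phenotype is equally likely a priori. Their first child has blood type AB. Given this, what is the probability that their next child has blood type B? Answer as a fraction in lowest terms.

1/12

Possible genotypes: Talia ∈ {I^A I^A, I^A i}; Elan ∈ {I^A I^B}.
Weight each parental genotype pair by prior × P(type-AB child):
  I^A I^A × I^A I^B: posterior weight 2/3; P(next child type B) = 0.
  I^A i × I^A I^B: posterior weight 1/3; P(next child type B) = 1/4.
Weighted sum = 1/12.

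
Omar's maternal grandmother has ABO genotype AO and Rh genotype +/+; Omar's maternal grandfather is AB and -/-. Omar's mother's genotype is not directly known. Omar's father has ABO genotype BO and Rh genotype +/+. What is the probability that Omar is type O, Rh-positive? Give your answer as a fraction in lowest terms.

1/8

Omar's mother's ABO genotype from AO × AB: 1/4 AA, 1/4 AB, 1/4 AO, 1/4 BO.
Crossing each possibility with the father BO and summing P(type O): 1/4·0 + 1/4·0 + 1/4·1/4 + 1/4·1/4 = 1/8.
Similarly for Rh via the mother's Rh distribution: P(Rh+) = 1.
Independent loci: 1/8 × 1 = 1/8.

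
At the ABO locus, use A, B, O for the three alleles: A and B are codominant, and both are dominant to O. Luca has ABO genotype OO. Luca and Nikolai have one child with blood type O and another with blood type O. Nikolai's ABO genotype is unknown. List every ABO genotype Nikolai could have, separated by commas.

For each candidate genotype of Nikolai, check whether crossing it with OO can produce every observed child phenotype.
  AA → possible child types {A} ✗
  AB → possible child types {A, B} ✗
  AO → possible child types {O, A} ✓
  BB → possible child types {B} ✗
  BO → possible child types {O, B} ✓
  OO → possible child types {O} ✓

AO, BO, OO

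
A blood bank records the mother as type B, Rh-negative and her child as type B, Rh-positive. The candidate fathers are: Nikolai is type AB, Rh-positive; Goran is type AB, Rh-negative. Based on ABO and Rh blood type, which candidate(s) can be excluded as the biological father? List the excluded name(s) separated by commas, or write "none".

A candidate is excluded only if no genotype consistent with his phenotype could produce a type B, Rh-positive child with a type B, Rh-negative mother.
Goran (type AB, Rh-): no genotype consistent with that phenotype can produce a type-B Rh+ child with a type-B mother.

Goran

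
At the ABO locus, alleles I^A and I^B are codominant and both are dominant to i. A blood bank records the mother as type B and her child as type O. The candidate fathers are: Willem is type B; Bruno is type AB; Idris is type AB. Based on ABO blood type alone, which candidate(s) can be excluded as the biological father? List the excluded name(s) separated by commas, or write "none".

A candidate is excluded only if no genotype consistent with his phenotype could produce a type O child with a type B mother.
Bruno (type AB): no genotype consistent with that phenotype can produce a type-O child with a type-B mother.
Idris (type AB): no genotype consistent with that phenotype can produce a type-O child with a type-B mother.

Bruno, Idris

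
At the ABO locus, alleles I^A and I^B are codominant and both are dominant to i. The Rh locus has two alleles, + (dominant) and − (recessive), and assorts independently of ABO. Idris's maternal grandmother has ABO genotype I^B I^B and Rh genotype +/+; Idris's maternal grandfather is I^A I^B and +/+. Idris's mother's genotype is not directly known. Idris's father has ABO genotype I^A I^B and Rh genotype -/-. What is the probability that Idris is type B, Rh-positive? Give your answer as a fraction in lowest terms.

3/8

Idris's mother's ABO genotype from I^B I^B × I^A I^B: 1/2 I^A I^B, 1/2 I^B I^B.
Crossing each possibility with the father I^A I^B and summing P(type B): 1/2·1/4 + 1/2·1/2 = 3/8.
Similarly for Rh via the mother's Rh distribution: P(Rh+) = 1.
Independent loci: 3/8 × 1 = 3/8.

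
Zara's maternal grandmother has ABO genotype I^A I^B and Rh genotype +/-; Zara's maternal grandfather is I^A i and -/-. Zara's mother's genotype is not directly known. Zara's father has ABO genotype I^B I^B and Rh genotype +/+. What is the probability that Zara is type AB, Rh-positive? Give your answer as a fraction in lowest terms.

1/2

Zara's mother's ABO genotype from I^A I^B × I^A i: 1/4 I^A I^A, 1/4 I^A I^B, 1/4 I^A i, 1/4 I^B i.
Crossing each possibility with the father I^B I^B and summing P(type AB): 1/4·1 + 1/4·1/2 + 1/4·1/2 + 1/4·0 = 1/2.
Similarly for Rh via the mother's Rh distribution: P(Rh+) = 1.
Independent loci: 1/2 × 1 = 1/2.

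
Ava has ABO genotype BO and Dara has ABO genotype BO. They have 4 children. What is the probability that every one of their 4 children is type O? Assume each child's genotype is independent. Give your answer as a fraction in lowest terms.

ABO cross BO × BO → 1/4 O, 3/4 B.
So P(type O) = 1/4 per child.
All 4 independent: (1/4)^4 = 1/256.

1/256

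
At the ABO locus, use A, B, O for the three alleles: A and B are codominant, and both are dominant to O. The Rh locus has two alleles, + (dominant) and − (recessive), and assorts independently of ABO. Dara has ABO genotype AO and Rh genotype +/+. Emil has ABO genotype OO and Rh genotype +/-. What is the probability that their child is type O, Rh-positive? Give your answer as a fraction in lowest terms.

1/2

ABO cross AO × OO → offspring phenotypes: 1/2 O, 1/2 A.
Rh cross +/+ × +/- → 1 Rh+.
Independent loci: P(type O, Rh-positive) = 1/2 × 1 = 1/2.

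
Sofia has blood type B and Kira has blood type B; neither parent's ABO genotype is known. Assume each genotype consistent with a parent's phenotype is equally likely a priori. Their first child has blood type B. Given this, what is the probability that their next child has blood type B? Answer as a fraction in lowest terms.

19/20

Possible genotypes: Sofia ∈ {BB, BO}; Kira ∈ {BB, BO}.
Weight each parental genotype pair by prior × P(type-B child):
  BB × BB: posterior weight 4/15; P(next child type B) = 1.
  BB × BO: posterior weight 4/15; P(next child type B) = 1.
  BO × BB: posterior weight 4/15; P(next child type B) = 1.
  BO × BO: posterior weight 1/5; P(next child type B) = 3/4.
Weighted sum = 19/20.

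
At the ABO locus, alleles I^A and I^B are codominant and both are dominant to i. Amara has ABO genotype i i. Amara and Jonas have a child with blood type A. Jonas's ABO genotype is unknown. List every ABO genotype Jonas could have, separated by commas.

I^A I^A, I^A I^B, I^A i

For each candidate genotype of Jonas, check whether crossing it with i i can produce every observed child phenotype.
  I^A I^A → possible child types {A} ✓
  I^A I^B → possible child types {A, B} ✓
  I^A i → possible child types {O, A} ✓
  I^B I^B → possible child types {B} ✗
  I^B i → possible child types {O, B} ✗
  i i → possible child types {O} ✗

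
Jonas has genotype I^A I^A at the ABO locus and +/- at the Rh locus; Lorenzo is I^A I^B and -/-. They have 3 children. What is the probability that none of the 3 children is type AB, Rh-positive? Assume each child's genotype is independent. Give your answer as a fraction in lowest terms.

27/64

ABO cross I^A I^A × I^A I^B → 1/2 A, 1/2 AB.
Rh cross +/- × -/- → 1/2 Rh+, 1/2 Rh-; so P(type AB, Rh-positive) = 1/2 × 1/2 = 1/4 per child.
P(not type AB, Rh-positive) = 3/4 for one child; (3/4)^3 = 27/64.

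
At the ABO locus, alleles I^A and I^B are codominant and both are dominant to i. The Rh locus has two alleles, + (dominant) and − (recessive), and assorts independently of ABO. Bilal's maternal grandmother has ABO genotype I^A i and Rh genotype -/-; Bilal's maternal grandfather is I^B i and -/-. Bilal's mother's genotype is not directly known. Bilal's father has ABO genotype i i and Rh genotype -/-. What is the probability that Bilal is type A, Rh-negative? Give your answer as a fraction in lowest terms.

1/4

Bilal's mother's ABO genotype from I^A i × I^B i: 1/4 I^A I^B, 1/4 I^A i, 1/4 I^B i, 1/4 i i.
Crossing each possibility with the father i i and summing P(type A): 1/4·1/2 + 1/4·1/2 + 1/4·0 + 1/4·0 = 1/4.
Similarly for Rh via the mother's Rh distribution: P(Rh-) = 1.
Independent loci: 1/4 × 1 = 1/4.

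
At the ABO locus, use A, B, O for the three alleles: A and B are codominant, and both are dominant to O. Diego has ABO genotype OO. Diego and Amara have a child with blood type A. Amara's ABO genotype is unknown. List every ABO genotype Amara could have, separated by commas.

For each candidate genotype of Amara, check whether crossing it with OO can produce every observed child phenotype.
  AA → possible child types {A} ✓
  AB → possible child types {A, B} ✓
  AO → possible child types {O, A} ✓
  BB → possible child types {B} ✗
  BO → possible child types {O, B} ✗
  OO → possible child types {O} ✗

AA, AB, AO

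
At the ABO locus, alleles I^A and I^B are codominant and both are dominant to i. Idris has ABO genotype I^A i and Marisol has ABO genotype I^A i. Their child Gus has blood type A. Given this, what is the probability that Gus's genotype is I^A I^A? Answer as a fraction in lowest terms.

1/3

Cross I^A i × I^A i → 1/4 I^A I^A, 1/2 I^A i, 1/4 i i.
Type-A genotypes among offspring: I^A I^A (1/4), I^A i (1/2); total 3/4.
P(I^A I^A | type A) = (1/4) / (3/4) = 1/3.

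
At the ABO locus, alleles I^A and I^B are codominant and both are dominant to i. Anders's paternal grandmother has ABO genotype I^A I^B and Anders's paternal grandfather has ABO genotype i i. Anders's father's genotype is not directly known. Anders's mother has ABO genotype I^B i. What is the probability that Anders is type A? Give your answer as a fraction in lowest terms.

Anders's father's ABO genotype from I^A I^B × i i: 1/2 I^A i, 1/2 I^B i.
Crossing each possibility with the mother I^B i and summing P(type A): 1/2·1/4 + 1/2·0 = 1/8.

1/8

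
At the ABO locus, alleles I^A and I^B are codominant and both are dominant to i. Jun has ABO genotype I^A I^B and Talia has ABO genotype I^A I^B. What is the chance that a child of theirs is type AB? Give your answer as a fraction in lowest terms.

ABO cross I^A I^B × I^A I^B → offspring phenotypes: 1/4 A, 1/4 B, 1/2 AB.
So P(type AB) = 1/2.

1/2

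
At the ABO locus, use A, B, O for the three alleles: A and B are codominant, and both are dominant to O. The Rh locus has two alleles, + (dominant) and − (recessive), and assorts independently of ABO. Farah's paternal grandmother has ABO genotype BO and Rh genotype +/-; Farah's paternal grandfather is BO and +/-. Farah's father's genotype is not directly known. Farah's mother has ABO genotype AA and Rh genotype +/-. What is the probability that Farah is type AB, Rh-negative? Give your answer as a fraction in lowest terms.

Farah's father's ABO genotype from BO × BO: 1/4 BB, 1/2 BO, 1/4 OO.
Crossing each possibility with the mother AA and summing P(type AB): 1/4·1 + 1/2·1/2 + 1/4·0 = 1/2.
Similarly for Rh via the father's Rh distribution: P(Rh-) = 1/4.
Independent loci: 1/2 × 1/4 = 1/8.

1/8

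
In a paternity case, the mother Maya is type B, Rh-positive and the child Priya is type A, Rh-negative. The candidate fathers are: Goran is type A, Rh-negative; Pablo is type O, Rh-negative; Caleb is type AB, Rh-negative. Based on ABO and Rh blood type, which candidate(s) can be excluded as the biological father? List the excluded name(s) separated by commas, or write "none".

Pablo

A candidate is excluded only if no genotype consistent with his phenotype could produce a type A, Rh-negative child with a type B, Rh-positive mother.
Pablo (type O, Rh-): no genotype consistent with that phenotype can produce a type-A Rh- child with a type-B mother.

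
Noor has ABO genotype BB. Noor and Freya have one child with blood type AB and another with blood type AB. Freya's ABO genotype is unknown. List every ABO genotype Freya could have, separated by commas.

AA, AB, AO

For each candidate genotype of Freya, check whether crossing it with BB can produce every observed child phenotype.
  AA → possible child types {AB} ✓
  AB → possible child types {B, AB} ✓
  AO → possible child types {B, AB} ✓
  BB → possible child types {B} ✗
  BO → possible child types {B} ✗
  OO → possible child types {B} ✗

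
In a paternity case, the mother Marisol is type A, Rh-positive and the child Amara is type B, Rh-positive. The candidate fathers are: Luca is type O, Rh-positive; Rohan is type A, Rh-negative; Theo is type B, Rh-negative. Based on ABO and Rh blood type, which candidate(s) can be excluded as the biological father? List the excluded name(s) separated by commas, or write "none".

A candidate is excluded only if no genotype consistent with his phenotype could produce a type B, Rh-positive child with a type A, Rh-positive mother.
Luca (type O, Rh+): no genotype consistent with that phenotype can produce a type-B Rh+ child with a type-A mother.
Rohan (type A, Rh-): no genotype consistent with that phenotype can produce a type-B Rh+ child with a type-A mother.

Luca, Rohan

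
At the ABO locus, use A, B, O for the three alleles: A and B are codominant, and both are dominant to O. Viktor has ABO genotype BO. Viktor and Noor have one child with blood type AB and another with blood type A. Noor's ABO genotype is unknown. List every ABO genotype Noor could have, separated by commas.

AA, AB, AO

For each candidate genotype of Noor, check whether crossing it with BO can produce every observed child phenotype.
  AA → possible child types {A, AB} ✓
  AB → possible child types {A, B, AB} ✓
  AO → possible child types {O, A, B, AB} ✓
  BB → possible child types {B} ✗
  BO → possible child types {O, B} ✗
  OO → possible child types {O, B} ✗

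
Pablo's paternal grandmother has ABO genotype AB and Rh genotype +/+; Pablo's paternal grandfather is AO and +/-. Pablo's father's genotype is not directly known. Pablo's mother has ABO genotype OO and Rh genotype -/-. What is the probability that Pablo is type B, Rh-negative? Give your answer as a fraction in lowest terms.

1/16

Pablo's father's ABO genotype from AB × AO: 1/4 AA, 1/4 AB, 1/4 AO, 1/4 BO.
Crossing each possibility with the mother OO and summing P(type B): 1/4·0 + 1/4·1/2 + 1/4·0 + 1/4·1/2 = 1/4.
Similarly for Rh via the father's Rh distribution: P(Rh-) = 1/4.
Independent loci: 1/4 × 1/4 = 1/16.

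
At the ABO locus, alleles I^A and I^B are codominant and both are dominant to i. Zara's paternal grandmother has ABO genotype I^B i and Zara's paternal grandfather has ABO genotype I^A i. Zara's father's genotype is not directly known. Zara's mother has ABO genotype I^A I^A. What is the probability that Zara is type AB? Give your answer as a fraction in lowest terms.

1/4

Zara's father's ABO genotype from I^B i × I^A i: 1/4 I^A I^B, 1/4 I^A i, 1/4 I^B i, 1/4 i i.
Crossing each possibility with the mother I^A I^A and summing P(type AB): 1/4·1/2 + 1/4·0 + 1/4·1/2 + 1/4·0 = 1/4.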